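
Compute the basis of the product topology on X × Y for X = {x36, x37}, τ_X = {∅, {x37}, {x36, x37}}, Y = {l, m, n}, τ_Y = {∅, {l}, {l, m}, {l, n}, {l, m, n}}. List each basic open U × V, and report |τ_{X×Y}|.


Basis B = {∅ × ∅, {x37} × {l}, {x36, x37} × {l}, {x37} × {l, m}, {x37} × {l, n}, {x37} × {l, m, n}, {x36, x37} × {l, m}, {x36, x37} × {l, n}, {x36, x37} × {l, m, n}}; |τ_{X×Y}| = 14.

Enumerate products U × V with U ∈ τ_X, V ∈ τ_Y (deduplicated):
  ∅ × ∅ = {} (∅)
  {x37} × {l} = {(x37,l)}
  {x36, x37} × {l} = {(x36,l), (x37,l)}
  {x37} × {l, m} = {(x37,l), (x37,m)}
  {x37} × {l, n} = {(x37,l), (x37,n)}
  {x37} × {l, m, n} = {(x37,l), (x37,m), (x37,n)}
  {x36, x37} × {l, m} = {(x36,l), (x36,m), (x37,l), (x37,m)}
  {x36, x37} × {l, n} = {(x36,l), (x36,n), (x37,l), (x37,n)}
  {x36, x37} × {l, m, n} = {(x36,l), (x36,m), (x36,n), (x37,l), (x37,m), (x37,n)}
These 9 distinct sets form the basis B.
Close under arbitrary unions to get τ_{X×Y}; counting gives |τ_{X×Y}| = 14.


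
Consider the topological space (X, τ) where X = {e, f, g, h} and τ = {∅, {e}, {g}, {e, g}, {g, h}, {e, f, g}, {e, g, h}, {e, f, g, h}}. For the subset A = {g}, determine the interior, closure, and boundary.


int(A) = {g}, cl(A) = {f, g, h}, ∂A = {f, h}.

Closed sets in (X, τ) are complements of opens:
  closed(X, τ) = {∅, {f}, {h}, {e, f}, {f, h}, {e, f, h}, {f, g, h}, {e, f, g, h}}.
int(A) = ⋃ {U ∈ τ : U ⊆ A}. Opens contained in A: ∅, {g}.
Taking the union of these: int(A) = {g}.
cl(A) = ⋂ {C closed : A ⊆ C}. Closed sets containing A: {f, g, h}, {e, f, g, h}.
Intersecting these: cl(A) = {f, g, h}.
∂A = cl(A) ∖ int(A) = {f, g, h} ∖ {g} = {f, h}.


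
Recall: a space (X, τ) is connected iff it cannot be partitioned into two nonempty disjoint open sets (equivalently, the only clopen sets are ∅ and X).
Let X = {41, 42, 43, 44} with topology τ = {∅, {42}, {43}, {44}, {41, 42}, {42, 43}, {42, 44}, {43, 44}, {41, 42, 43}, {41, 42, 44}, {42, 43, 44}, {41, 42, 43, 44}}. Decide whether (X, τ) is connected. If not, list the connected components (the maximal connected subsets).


(X, τ) is disconnected; components = [{43}, {44}, {41, 42}].

Find clopen sets (U ∈ τ with X ∖ U ∈ τ):
  U = ∅, X ∖ U = {41, 42, 43, 44} — both open, so U is clopen.
  U = {43}, X ∖ U = {41, 42, 44} — both open, so U is clopen.
  U = {44}, X ∖ U = {41, 42, 43} — both open, so U is clopen.
  U = {41, 42}, X ∖ U = {43, 44} — both open, so U is clopen.
  U = {43, 44}, X ∖ U = {41, 42} — both open, so U is clopen.
  U = {41, 42, 43}, X ∖ U = {44} — both open, so U is clopen.
  U = {41, 42, 44}, X ∖ U = {43} — both open, so U is clopen.
  U = {41, 42, 43, 44}, X ∖ U = ∅ — both open, so U is clopen.
Nontrivial clopen(s) exist: e.g. {43, 44}. So (X, τ) is disconnected.
Compute connected components by grouping points that agree on all clopens:
  component: {43}
  component: {44}
  component: {41, 42}


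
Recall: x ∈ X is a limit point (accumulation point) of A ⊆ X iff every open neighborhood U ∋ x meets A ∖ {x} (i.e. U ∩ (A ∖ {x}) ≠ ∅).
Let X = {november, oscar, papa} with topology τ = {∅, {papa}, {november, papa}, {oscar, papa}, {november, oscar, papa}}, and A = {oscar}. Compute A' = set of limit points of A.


A' = ∅

For each x ∈ X, list the open sets U ∈ τ with x ∈ U, then check whether U ∩ (A ∖ {x}) ≠ ∅ for every such U.
  x = november: open {november, papa} ∋ x has {november, papa} ∩ (A ∖ {november}) = ∅, so x is NOT a limit point.
  x = oscar: open {oscar, papa} ∋ x has {oscar, papa} ∩ (A ∖ {oscar}) = ∅, so x is NOT a limit point.
  x = papa: open {papa} ∋ x has {papa} ∩ (A ∖ {papa}) = ∅, so x is NOT a limit point.
Collecting: A' = ∅.


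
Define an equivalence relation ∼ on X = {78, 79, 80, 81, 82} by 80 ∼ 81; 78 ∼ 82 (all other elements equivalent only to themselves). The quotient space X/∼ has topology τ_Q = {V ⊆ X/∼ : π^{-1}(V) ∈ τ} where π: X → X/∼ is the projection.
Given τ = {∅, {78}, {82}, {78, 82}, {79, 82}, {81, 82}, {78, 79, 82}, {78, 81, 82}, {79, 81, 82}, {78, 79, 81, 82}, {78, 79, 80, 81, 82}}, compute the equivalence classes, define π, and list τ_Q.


X/∼ = {[78=82], [79], [80=81]}; |τ_Q| = 4.

Equivalence classes: [78=82], [79], [80=81].
Quotient map π: X → X/∼ sends 78 ↦ [78=82], 79 ↦ [79], 80 ↦ [80=81], 81 ↦ [80=81], 82 ↦ [78=82].
For each subset V ⊆ X/∼, compute π^{-1}(V) ⊆ X and check whether π^{-1}(V) ∈ τ. V is open in τ_Q iff π^{-1}(V) ∈ τ.
  V = {}: π^{-1}(V) = ∅ ∈ τ ✓.
  V = {[78=82]}: π^{-1}(V) = {78, 82} ∈ τ ✓.
  V = {[79]}: π^{-1}(V) = {79} ∉ τ ✗.
  V = {[78=82], [79]}: π^{-1}(V) = {78, 79, 82} ∈ τ ✓.
  V = {[80=81]}: π^{-1}(V) = {80, 81} ∉ τ ✗.
  V = {[78=82], [80=81]}: π^{-1}(V) = {78, 80, 81, 82} ∉ τ ✗.
  V = {[79], [80=81]}: π^{-1}(V) = {79, 80, 81} ∉ τ ✗.
  V = {[78=82], [79], [80=81]}: π^{-1}(V) = {78, 79, 80, 81, 82} ∈ τ ✓.
Open sets in the quotient: τ_Q = {{}, {[78=82]}, {[78=82], [79]}, {[78=82], [79], [80=81]}} (4 elements).


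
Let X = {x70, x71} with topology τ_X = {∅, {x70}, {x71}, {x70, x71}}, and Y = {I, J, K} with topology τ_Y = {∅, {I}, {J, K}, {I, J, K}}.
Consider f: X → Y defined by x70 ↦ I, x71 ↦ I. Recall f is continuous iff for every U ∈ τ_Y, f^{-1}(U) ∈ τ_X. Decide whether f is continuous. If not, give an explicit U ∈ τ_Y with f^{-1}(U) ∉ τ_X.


f IS continuous.

Compute f^{-1}(U) for each U ∈ τ_Y:
  U = ∅: f^{-1}(U) = ∅ ∈ τ_X ✓.
  U = {I}: f^{-1}(U) = {x70, x71} ∈ τ_X ✓.
  U = {J, K}: f^{-1}(U) = ∅ ∈ τ_X ✓.
  U = {I, J, K}: f^{-1}(U) = {x70, x71} ∈ τ_X ✓.
Every preimage lies in τ_X, so f IS continuous.


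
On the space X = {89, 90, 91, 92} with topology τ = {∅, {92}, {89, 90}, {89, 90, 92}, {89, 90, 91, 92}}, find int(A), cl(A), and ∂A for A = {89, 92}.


int(A) = {92}, cl(A) = {89, 90, 91, 92}, ∂A = {89, 90, 91}.

Closed sets in (X, τ) are complements of opens:
  closed(X, τ) = {∅, {91}, {91, 92}, {89, 90, 91}, {89, 90, 91, 92}}.
int(A) = ⋃ {U ∈ τ : U ⊆ A}. Opens contained in A: ∅, {92}.
Taking the union of these: int(A) = {92}.
cl(A) = ⋂ {C closed : A ⊆ C}. Closed sets containing A: {89, 90, 91, 92}.
Intersecting these: cl(A) = {89, 90, 91, 92}.
∂A = cl(A) ∖ int(A) = {89, 90, 91, 92} ∖ {92} = {89, 90, 91}.


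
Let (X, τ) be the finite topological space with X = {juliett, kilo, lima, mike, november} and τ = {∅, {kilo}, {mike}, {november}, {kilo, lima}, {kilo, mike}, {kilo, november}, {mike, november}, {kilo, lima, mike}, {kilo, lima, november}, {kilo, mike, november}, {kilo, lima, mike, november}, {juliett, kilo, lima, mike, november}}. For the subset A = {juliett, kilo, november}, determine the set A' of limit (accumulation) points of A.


A' = {juliett, lima}

For each x ∈ X, list the open sets U ∈ τ with x ∈ U, then check whether U ∩ (A ∖ {x}) ≠ ∅ for every such U.
  x = juliett: opens ∋ x are {juliett, kilo, lima, mike, november}; each meets A ∖ {juliett}, so x IS a limit point.
  x = kilo: open {kilo} ∋ x has {kilo} ∩ (A ∖ {kilo}) = ∅, so x is NOT a limit point.
  x = lima: opens ∋ x are {kilo, lima}, {kilo, lima, mike}, {kilo, lima, november}, {kilo, lima, mike, november}, {juliett, kilo, lima, mike, november}; each meets A ∖ {lima}, so x IS a limit point.
  x = mike: open {mike} ∋ x has {mike} ∩ (A ∖ {mike}) = ∅, so x is NOT a limit point.
  x = november: open {november} ∋ x has {november} ∩ (A ∖ {november}) = ∅, so x is NOT a limit point.
Collecting: A' = {juliett, lima}.


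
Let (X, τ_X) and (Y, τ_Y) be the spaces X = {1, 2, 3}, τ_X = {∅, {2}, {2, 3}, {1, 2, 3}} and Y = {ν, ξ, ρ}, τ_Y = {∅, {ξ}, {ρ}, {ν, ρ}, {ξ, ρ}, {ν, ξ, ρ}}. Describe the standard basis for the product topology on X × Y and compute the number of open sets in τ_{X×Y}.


Basis B = {∅ × ∅, {2} × {ξ}, {2} × {ρ}, {2} × {ν, ρ}, {2} × {ξ, ρ}, {2, 3} × {ξ}, {2, 3} × {ρ}, {1, 2, 3} × {ξ}, {1, 2, 3} × {ρ}, {2} × {ν, ξ, ρ}, {2, 3} × {ν, ρ}, {2, 3} × {ξ, ρ}, {1, 2, 3} × {ν, ρ}, {1, 2, 3} × {ξ, ρ}, {2, 3} × {ν, ξ, ρ}, {1, 2, 3} × {ν, ξ, ρ}}; |τ_{X×Y}| = 40.

Enumerate products U × V with U ∈ τ_X, V ∈ τ_Y (deduplicated):
  ∅ × ∅ = {} (∅)
  {2} × {ξ} = {(2,ξ)}
  {2} × {ρ} = {(2,ρ)}
  {2} × {ν, ρ} = {(2,ν), (2,ρ)}
  {2} × {ξ, ρ} = {(2,ξ), (2,ρ)}
  {2, 3} × {ξ} = {(2,ξ), (3,ξ)}
  {2, 3} × {ρ} = {(2,ρ), (3,ρ)}
  {1, 2, 3} × {ξ} = {(1,ξ), (2,ξ), (3,ξ)}
  {1, 2, 3} × {ρ} = {(1,ρ), (2,ρ), (3,ρ)}
  {2} × {ν, ξ, ρ} = {(2,ν), (2,ξ), (2,ρ)}
  {2, 3} × {ν, ρ} = {(2,ν), (2,ρ), (3,ν), (3,ρ)}
  {2, 3} × {ξ, ρ} = {(2,ξ), (2,ρ), (3,ξ), (3,ρ)}
  {1, 2, 3} × {ν, ρ} = {(1,ν), (1,ρ), (2,ν), (2,ρ), (3,ν), (3,ρ)}
  {1, 2, 3} × {ξ, ρ} = {(1,ξ), (1,ρ), (2,ξ), (2,ρ), (3,ξ), (3,ρ)}
  {2, 3} × {ν, ξ, ρ} = {(2,ν), (2,ξ), (2,ρ), (3,ν), (3,ξ), (3,ρ)}
  {1, 2, 3} × {ν, ξ, ρ} = {(1,ν), (1,ξ), (1,ρ), (2,ν), (2,ξ), (2,ρ), (3,ν), (3,ξ), (3,ρ)}
These 16 distinct sets form the basis B.
Close under arbitrary unions to get τ_{X×Y}; counting gives |τ_{X×Y}| = 40.


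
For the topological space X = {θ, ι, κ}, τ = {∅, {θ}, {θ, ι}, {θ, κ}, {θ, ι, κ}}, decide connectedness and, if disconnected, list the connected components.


(X, τ) is connected.

Find clopen sets (U ∈ τ with X ∖ U ∈ τ):
  U = ∅, X ∖ U = {θ, ι, κ} — both open, so U is clopen.
  U = {θ, ι, κ}, X ∖ U = ∅ — both open, so U is clopen.
Only trivial clopens (∅ and X) exist, so (X, τ) is connected.
Compute connected components by grouping points that agree on all clopens:
  component: {θ, ι, κ}


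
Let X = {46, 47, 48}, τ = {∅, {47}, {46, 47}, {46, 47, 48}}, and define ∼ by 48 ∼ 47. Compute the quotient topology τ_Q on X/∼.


X/∼ = {[46], [47=48]}; |τ_Q| = 2.

Equivalence classes: [46], [47=48].
Quotient map π: X → X/∼ sends 46 ↦ [46], 47 ↦ [47=48], 48 ↦ [47=48].
For each subset V ⊆ X/∼, compute π^{-1}(V) ⊆ X and check whether π^{-1}(V) ∈ τ. V is open in τ_Q iff π^{-1}(V) ∈ τ.
  V = {}: π^{-1}(V) = ∅ ∈ τ ✓.
  V = {[46]}: π^{-1}(V) = {46} ∉ τ ✗.
  V = {[47=48]}: π^{-1}(V) = {47, 48} ∉ τ ✗.
  V = {[46], [47=48]}: π^{-1}(V) = {46, 47, 48} ∈ τ ✓.
Open sets in the quotient: τ_Q = {{}, {[46], [47=48]}} (2 elements).


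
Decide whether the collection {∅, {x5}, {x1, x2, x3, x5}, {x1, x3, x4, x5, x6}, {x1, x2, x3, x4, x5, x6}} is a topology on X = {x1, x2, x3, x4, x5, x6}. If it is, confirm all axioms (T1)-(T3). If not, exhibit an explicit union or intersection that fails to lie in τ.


τ is NOT a topology on X.

Axiom (T1): ∅ ∈ τ? Yes; X ∈ τ? Yes.
Axiom (T2/T3): check pairwise unions and intersections of members of τ.
Counterexample for (T3): {x1, x2, x3, x5} ∩ {x1, x3, x4, x5, x6} = {x1, x3, x5} ∉ τ. Therefore τ is NOT a topology.


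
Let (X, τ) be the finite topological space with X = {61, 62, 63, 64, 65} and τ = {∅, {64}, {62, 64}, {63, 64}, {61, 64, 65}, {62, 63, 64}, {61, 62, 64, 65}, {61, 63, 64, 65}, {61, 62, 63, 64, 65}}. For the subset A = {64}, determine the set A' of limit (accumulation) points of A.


A' = {61, 62, 63, 65}

For each x ∈ X, list the open sets U ∈ τ with x ∈ U, then check whether U ∩ (A ∖ {x}) ≠ ∅ for every such U.
  x = 61: opens ∋ x are {61, 64, 65}, {61, 62, 64, 65}, {61, 63, 64, 65}, {61, 62, 63, 64, 65}; each meets A ∖ {61}, so x IS a limit point.
  x = 62: opens ∋ x are {62, 64}, {62, 63, 64}, {61, 62, 64, 65}, {61, 62, 63, 64, 65}; each meets A ∖ {62}, so x IS a limit point.
  x = 63: opens ∋ x are {63, 64}, {62, 63, 64}, {61, 63, 64, 65}, {61, 62, 63, 64, 65}; each meets A ∖ {63}, so x IS a limit point.
  x = 64: open {64} ∋ x has {64} ∩ (A ∖ {64}) = ∅, so x is NOT a limit point.
  x = 65: opens ∋ x are {61, 64, 65}, {61, 62, 64, 65}, {61, 63, 64, 65}, {61, 62, 63, 64, 65}; each meets A ∖ {65}, so x IS a limit point.
Collecting: A' = {61, 62, 63, 65}.


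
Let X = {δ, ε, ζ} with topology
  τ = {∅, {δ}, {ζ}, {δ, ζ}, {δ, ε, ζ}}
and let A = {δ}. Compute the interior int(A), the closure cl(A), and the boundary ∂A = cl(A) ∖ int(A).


int(A) = {δ}, cl(A) = {δ, ε}, ∂A = {ε}.

Closed sets in (X, τ) are complements of opens:
  closed(X, τ) = {∅, {ε}, {δ, ε}, {ε, ζ}, {δ, ε, ζ}}.
int(A) = ⋃ {U ∈ τ : U ⊆ A}. Opens contained in A: ∅, {δ}.
Taking the union of these: int(A) = {δ}.
cl(A) = ⋂ {C closed : A ⊆ C}. Closed sets containing A: {δ, ε}, {δ, ε, ζ}.
Intersecting these: cl(A) = {δ, ε}.
∂A = cl(A) ∖ int(A) = {δ, ε} ∖ {δ} = {ε}.


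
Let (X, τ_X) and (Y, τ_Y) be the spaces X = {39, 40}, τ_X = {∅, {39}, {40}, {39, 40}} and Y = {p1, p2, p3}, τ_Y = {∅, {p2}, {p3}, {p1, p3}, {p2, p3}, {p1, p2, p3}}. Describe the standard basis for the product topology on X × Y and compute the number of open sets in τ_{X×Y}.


Basis B = {∅ × ∅, {39} × {p2}, {39} × {p3}, {40} × {p2}, {40} × {p3}, {39} × {p1, p3}, {39} × {p2, p3}, {39, 40} × {p2}, {39, 40} × {p3}, {40} × {p1, p3}, {40} × {p2, p3}, {39} × {p1, p2, p3}, {40} × {p1, p2, p3}, {39, 40} × {p1, p3}, {39, 40} × {p2, p3}, {39, 40} × {p1, p2, p3}}; |τ_{X×Y}| = 36.

Enumerate products U × V with U ∈ τ_X, V ∈ τ_Y (deduplicated):
  ∅ × ∅ = {} (∅)
  {39} × {p2} = {(39,p2)}
  {39} × {p3} = {(39,p3)}
  {40} × {p2} = {(40,p2)}
  {40} × {p3} = {(40,p3)}
  {39} × {p1, p3} = {(39,p1), (39,p3)}
  {39} × {p2, p3} = {(39,p2), (39,p3)}
  {39, 40} × {p2} = {(39,p2), (40,p2)}
  {39, 40} × {p3} = {(39,p3), (40,p3)}
  {40} × {p1, p3} = {(40,p1), (40,p3)}
  {40} × {p2, p3} = {(40,p2), (40,p3)}
  {39} × {p1, p2, p3} = {(39,p1), (39,p2), (39,p3)}
  {40} × {p1, p2, p3} = {(40,p1), (40,p2), (40,p3)}
  {39, 40} × {p1, p3} = {(39,p1), (39,p3), (40,p1), (40,p3)}
  {39, 40} × {p2, p3} = {(39,p2), (39,p3), (40,p2), (40,p3)}
  {39, 40} × {p1, p2, p3} = {(39,p1), (39,p2), (39,p3), (40,p1), (40,p2), (40,p3)}
These 16 distinct sets form the basis B.
Close under arbitrary unions to get τ_{X×Y}; counting gives |τ_{X×Y}| = 36.


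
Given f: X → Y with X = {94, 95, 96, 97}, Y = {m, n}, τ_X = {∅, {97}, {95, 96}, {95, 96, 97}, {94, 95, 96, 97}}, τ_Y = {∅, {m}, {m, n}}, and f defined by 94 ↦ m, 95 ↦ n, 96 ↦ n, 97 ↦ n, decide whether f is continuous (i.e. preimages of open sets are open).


f is NOT continuous.

Compute f^{-1}(U) for each U ∈ τ_Y:
  U = ∅: f^{-1}(U) = ∅ ∈ τ_X ✓.
  U = {m}: f^{-1}(U) = {94} ∉ τ_X ✗.
  U = {m, n}: f^{-1}(U) = {94, 95, 96, 97} ∈ τ_X ✓.
Found U = {m} with f^{-1}(U) = {94} not in τ_X. Therefore f is NOT continuous.


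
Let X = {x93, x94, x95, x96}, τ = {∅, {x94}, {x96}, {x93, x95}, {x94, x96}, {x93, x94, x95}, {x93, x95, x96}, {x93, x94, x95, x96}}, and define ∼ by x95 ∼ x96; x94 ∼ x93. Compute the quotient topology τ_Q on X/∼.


X/∼ = {[x93=x94], [x95=x96]}; |τ_Q| = 2.

Equivalence classes: [x93=x94], [x95=x96].
Quotient map π: X → X/∼ sends x93 ↦ [x93=x94], x94 ↦ [x93=x94], x95 ↦ [x95=x96], x96 ↦ [x95=x96].
For each subset V ⊆ X/∼, compute π^{-1}(V) ⊆ X and check whether π^{-1}(V) ∈ τ. V is open in τ_Q iff π^{-1}(V) ∈ τ.
  V = {}: π^{-1}(V) = ∅ ∈ τ ✓.
  V = {[x93=x94]}: π^{-1}(V) = {x93, x94} ∉ τ ✗.
  V = {[x95=x96]}: π^{-1}(V) = {x95, x96} ∉ τ ✗.
  V = {[x93=x94], [x95=x96]}: π^{-1}(V) = {x93, x94, x95, x96} ∈ τ ✓.
Open sets in the quotient: τ_Q = {{}, {[x93=x94], [x95=x96]}} (2 elements).


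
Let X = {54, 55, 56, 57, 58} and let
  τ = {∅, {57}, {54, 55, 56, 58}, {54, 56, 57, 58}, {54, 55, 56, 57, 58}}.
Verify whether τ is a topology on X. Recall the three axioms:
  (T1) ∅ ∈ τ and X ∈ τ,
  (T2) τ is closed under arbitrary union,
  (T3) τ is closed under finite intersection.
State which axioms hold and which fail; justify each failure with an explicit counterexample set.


τ is NOT a topology on X.

Axiom (T1): ∅ ∈ τ? Yes; X ∈ τ? Yes.
Axiom (T2/T3): check pairwise unions and intersections of members of τ.
Counterexample for (T3): {54, 55, 56, 58} ∩ {54, 56, 57, 58} = {54, 56, 58} ∉ τ. Therefore τ is NOT a topology.


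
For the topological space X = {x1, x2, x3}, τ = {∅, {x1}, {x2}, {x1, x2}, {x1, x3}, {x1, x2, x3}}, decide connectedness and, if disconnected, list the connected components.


(X, τ) is disconnected; components = [{x2}, {x1, x3}].

Find clopen sets (U ∈ τ with X ∖ U ∈ τ):
  U = ∅, X ∖ U = {x1, x2, x3} — both open, so U is clopen.
  U = {x2}, X ∖ U = {x1, x3} — both open, so U is clopen.
  U = {x1, x3}, X ∖ U = {x2} — both open, so U is clopen.
  U = {x1, x2, x3}, X ∖ U = ∅ — both open, so U is clopen.
Nontrivial clopen(s) exist: e.g. {x2}. So (X, τ) is disconnected.
Compute connected components by grouping points that agree on all clopens:
  component: {x2}
  component: {x1, x3}


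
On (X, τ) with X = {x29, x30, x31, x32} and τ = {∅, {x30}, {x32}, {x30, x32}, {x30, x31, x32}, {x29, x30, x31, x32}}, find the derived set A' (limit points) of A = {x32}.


A' = {x29, x31}

For each x ∈ X, list the open sets U ∈ τ with x ∈ U, then check whether U ∩ (A ∖ {x}) ≠ ∅ for every such U.
  x = x29: opens ∋ x are {x29, x30, x31, x32}; each meets A ∖ {x29}, so x IS a limit point.
  x = x30: open {x30} ∋ x has {x30} ∩ (A ∖ {x30}) = ∅, so x is NOT a limit point.
  x = x31: opens ∋ x are {x30, x31, x32}, {x29, x30, x31, x32}; each meets A ∖ {x31}, so x IS a limit point.
  x = x32: open {x32} ∋ x has {x32} ∩ (A ∖ {x32}) = ∅, so x is NOT a limit point.
Collecting: A' = {x29, x31}.


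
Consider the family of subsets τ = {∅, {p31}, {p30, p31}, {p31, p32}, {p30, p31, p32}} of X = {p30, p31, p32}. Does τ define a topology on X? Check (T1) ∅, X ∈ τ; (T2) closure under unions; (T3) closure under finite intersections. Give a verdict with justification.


τ IS a topology on X.

Axiom (T1): ∅ ∈ τ? Yes; X ∈ τ? Yes.
Axiom (T2/T3): check pairwise unions and intersections of members of τ.
All pairwise intersections and unions checked — each lies in τ. Therefore τ satisfies (T1), (T2), (T3): it IS a topology on X.


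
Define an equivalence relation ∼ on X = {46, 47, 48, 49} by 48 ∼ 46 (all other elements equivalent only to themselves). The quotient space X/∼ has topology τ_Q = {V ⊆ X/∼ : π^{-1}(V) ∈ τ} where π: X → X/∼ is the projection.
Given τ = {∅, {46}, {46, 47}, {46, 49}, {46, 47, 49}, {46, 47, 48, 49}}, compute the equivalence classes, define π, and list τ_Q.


X/∼ = {[46=48], [47], [49]}; |τ_Q| = 2.

Equivalence classes: [46=48], [47], [49].
Quotient map π: X → X/∼ sends 46 ↦ [46=48], 47 ↦ [47], 48 ↦ [46=48], 49 ↦ [49].
For each subset V ⊆ X/∼, compute π^{-1}(V) ⊆ X and check whether π^{-1}(V) ∈ τ. V is open in τ_Q iff π^{-1}(V) ∈ τ.
  V = {}: π^{-1}(V) = ∅ ∈ τ ✓.
  V = {[46=48]}: π^{-1}(V) = {46, 48} ∉ τ ✗.
  V = {[47]}: π^{-1}(V) = {47} ∉ τ ✗.
  V = {[46=48], [47]}: π^{-1}(V) = {46, 47, 48} ∉ τ ✗.
  V = {[49]}: π^{-1}(V) = {49} ∉ τ ✗.
  V = {[46=48], [49]}: π^{-1}(V) = {46, 48, 49} ∉ τ ✗.
  V = {[47], [49]}: π^{-1}(V) = {47, 49} ∉ τ ✗.
  V = {[46=48], [47], [49]}: π^{-1}(V) = {46, 47, 48, 49} ∈ τ ✓.
Open sets in the quotient: τ_Q = {{}, {[46=48], [47], [49]}} (2 elements).


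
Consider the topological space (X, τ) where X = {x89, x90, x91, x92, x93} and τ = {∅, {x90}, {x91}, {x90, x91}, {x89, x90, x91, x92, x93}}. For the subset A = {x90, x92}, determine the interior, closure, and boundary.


int(A) = {x90}, cl(A) = {x89, x90, x92, x93}, ∂A = {x89, x92, x93}.

Closed sets in (X, τ) are complements of opens:
  closed(X, τ) = {∅, {x89, x92, x93}, {x89, x90, x92, x93}, {x89, x91, x92, x93}, {x89, x90, x91, x92, x93}}.
int(A) = ⋃ {U ∈ τ : U ⊆ A}. Opens contained in A: ∅, {x90}.
Taking the union of these: int(A) = {x90}.
cl(A) = ⋂ {C closed : A ⊆ C}. Closed sets containing A: {x89, x90, x92, x93}, {x89, x90, x91, x92, x93}.
Intersecting these: cl(A) = {x89, x90, x92, x93}.
∂A = cl(A) ∖ int(A) = {x89, x90, x92, x93} ∖ {x90} = {x89, x92, x93}.


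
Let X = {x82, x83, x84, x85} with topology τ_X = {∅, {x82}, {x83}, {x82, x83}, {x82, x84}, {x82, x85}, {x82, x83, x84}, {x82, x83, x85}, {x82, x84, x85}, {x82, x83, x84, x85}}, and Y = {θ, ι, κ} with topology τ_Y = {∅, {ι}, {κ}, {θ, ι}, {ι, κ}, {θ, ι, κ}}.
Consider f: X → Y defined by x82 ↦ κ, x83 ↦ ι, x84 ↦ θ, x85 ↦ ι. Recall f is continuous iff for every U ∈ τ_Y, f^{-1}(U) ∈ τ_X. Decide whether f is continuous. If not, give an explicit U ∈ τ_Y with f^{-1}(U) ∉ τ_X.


f is NOT continuous.

Compute f^{-1}(U) for each U ∈ τ_Y:
  U = ∅: f^{-1}(U) = ∅ ∈ τ_X ✓.
  U = {ι}: f^{-1}(U) = {x83, x85} ∉ τ_X ✗.
  U = {κ}: f^{-1}(U) = {x82} ∈ τ_X ✓.
  U = {θ, ι}: f^{-1}(U) = {x83, x84, x85} ∉ τ_X ✗.
  U = {ι, κ}: f^{-1}(U) = {x82, x83, x85} ∈ τ_X ✓.
  U = {θ, ι, κ}: f^{-1}(U) = {x82, x83, x84, x85} ∈ τ_X ✓.
Found U = {ι} with f^{-1}(U) = {x83, x85} not in τ_X. Therefore f is NOT continuous.


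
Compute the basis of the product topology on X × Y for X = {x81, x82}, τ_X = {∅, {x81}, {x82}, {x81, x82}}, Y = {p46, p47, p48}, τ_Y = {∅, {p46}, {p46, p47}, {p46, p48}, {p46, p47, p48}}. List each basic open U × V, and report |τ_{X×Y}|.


Basis B = {∅ × ∅, {x81} × {p46}, {x82} × {p46}, {x81} × {p46, p47}, {x81} × {p46, p48}, {x81, x82} × {p46}, {x82} × {p46, p47}, {x82} × {p46, p48}, {x81} × {p46, p47, p48}, {x82} × {p46, p47, p48}, {x81, x82} × {p46, p47}, {x81, x82} × {p46, p48}, {x81, x82} × {p46, p47, p48}}; |τ_{X×Y}| = 25.

Enumerate products U × V with U ∈ τ_X, V ∈ τ_Y (deduplicated):
  ∅ × ∅ = {} (∅)
  {x81} × {p46} = {(x81,p46)}
  {x82} × {p46} = {(x82,p46)}
  {x81} × {p46, p47} = {(x81,p46), (x81,p47)}
  {x81} × {p46, p48} = {(x81,p46), (x81,p48)}
  {x81, x82} × {p46} = {(x81,p46), (x82,p46)}
  {x82} × {p46, p47} = {(x82,p46), (x82,p47)}
  {x82} × {p46, p48} = {(x82,p46), (x82,p48)}
  {x81} × {p46, p47, p48} = {(x81,p46), (x81,p47), (x81,p48)}
  {x82} × {p46, p47, p48} = {(x82,p46), (x82,p47), (x82,p48)}
  {x81, x82} × {p46, p47} = {(x81,p46), (x81,p47), (x82,p46), (x82,p47)}
  {x81, x82} × {p46, p48} = {(x81,p46), (x81,p48), (x82,p46), (x82,p48)}
  {x81, x82} × {p46, p47, p48} = {(x81,p46), (x81,p47), (x81,p48), (x82,p46), (x82,p47), (x82,p48)}
These 13 distinct sets form the basis B.
Close under arbitrary unions to get τ_{X×Y}; counting gives |τ_{X×Y}| = 25.


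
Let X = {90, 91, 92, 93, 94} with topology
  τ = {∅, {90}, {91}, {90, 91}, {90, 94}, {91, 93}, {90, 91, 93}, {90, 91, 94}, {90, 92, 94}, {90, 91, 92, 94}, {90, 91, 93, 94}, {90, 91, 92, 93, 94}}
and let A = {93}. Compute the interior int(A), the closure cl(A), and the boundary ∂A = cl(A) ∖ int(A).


int(A) = ∅, cl(A) = {93}, ∂A = {93}.

Closed sets in (X, τ) are complements of opens:
  closed(X, τ) = {∅, {92}, {93}, {91, 93}, {92, 93}, {92, 94}, {90, 92, 94}, {91, 92, 93}, {92, 93, 94}, {90, 92, 93, 94}, {91, 92, 93, 94}, {90, 91, 92, 93, 94}}.
int(A) = ⋃ {U ∈ τ : U ⊆ A}. Opens contained in A: ∅.
Taking the union of these: int(A) = ∅.
cl(A) = ⋂ {C closed : A ⊆ C}. Closed sets containing A: {93}, {91, 93}, {92, 93}, {91, 92, 93}, {92, 93, 94}, {90, 92, 93, 94}, {91, 92, 93, 94}, {90, 91, 92, 93, 94}.
Intersecting these: cl(A) = {93}.
∂A = cl(A) ∖ int(A) = {93} ∖ ∅ = {93}.


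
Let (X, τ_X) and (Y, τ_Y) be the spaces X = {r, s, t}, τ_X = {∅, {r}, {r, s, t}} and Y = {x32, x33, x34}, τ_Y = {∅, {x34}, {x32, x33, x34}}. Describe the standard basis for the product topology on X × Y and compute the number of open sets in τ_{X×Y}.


Basis B = {∅ × ∅, {r} × {x34}, {r} × {x32, x33, x34}, {r, s, t} × {x34}, {r, s, t} × {x32, x33, x34}}; |τ_{X×Y}| = 6.

Enumerate products U × V with U ∈ τ_X, V ∈ τ_Y (deduplicated):
  ∅ × ∅ = {} (∅)
  {r} × {x34} = {(r,x34)}
  {r} × {x32, x33, x34} = {(r,x32), (r,x33), (r,x34)}
  {r, s, t} × {x34} = {(r,x34), (s,x34), (t,x34)}
  {r, s, t} × {x32, x33, x34} = {(r,x32), (r,x33), (r,x34), (s,x32), (s,x33), (s,x34), (t,x32), (t,x33), (t,x34)}
These 5 distinct sets form the basis B.
Close under arbitrary unions to get τ_{X×Y}; counting gives |τ_{X×Y}| = 6.


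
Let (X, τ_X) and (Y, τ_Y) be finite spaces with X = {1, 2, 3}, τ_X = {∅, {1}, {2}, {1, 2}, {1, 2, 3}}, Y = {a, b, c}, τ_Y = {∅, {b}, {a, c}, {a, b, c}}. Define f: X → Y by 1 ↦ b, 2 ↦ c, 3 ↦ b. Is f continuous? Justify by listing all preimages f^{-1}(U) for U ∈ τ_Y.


f is NOT continuous.

Compute f^{-1}(U) for each U ∈ τ_Y:
  U = ∅: f^{-1}(U) = ∅ ∈ τ_X ✓.
  U = {b}: f^{-1}(U) = {1, 3} ∉ τ_X ✗.
  U = {a, c}: f^{-1}(U) = {2} ∈ τ_X ✓.
  U = {a, b, c}: f^{-1}(U) = {1, 2, 3} ∈ τ_X ✓.
Found U = {b} with f^{-1}(U) = {1, 3} not in τ_X. Therefore f is NOT continuous.


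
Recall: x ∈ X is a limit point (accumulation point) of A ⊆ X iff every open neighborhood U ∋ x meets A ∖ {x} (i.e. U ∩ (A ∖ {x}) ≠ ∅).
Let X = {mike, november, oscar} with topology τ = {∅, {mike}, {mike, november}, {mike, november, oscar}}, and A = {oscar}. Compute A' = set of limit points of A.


A' = ∅

For each x ∈ X, list the open sets U ∈ τ with x ∈ U, then check whether U ∩ (A ∖ {x}) ≠ ∅ for every such U.
  x = mike: open {mike} ∋ x has {mike} ∩ (A ∖ {mike}) = ∅, so x is NOT a limit point.
  x = november: open {mike, november} ∋ x has {mike, november} ∩ (A ∖ {november}) = ∅, so x is NOT a limit point.
  x = oscar: open {mike, november, oscar} ∋ x has {mike, november, oscar} ∩ (A ∖ {oscar}) = ∅, so x is NOT a limit point.
Collecting: A' = ∅.


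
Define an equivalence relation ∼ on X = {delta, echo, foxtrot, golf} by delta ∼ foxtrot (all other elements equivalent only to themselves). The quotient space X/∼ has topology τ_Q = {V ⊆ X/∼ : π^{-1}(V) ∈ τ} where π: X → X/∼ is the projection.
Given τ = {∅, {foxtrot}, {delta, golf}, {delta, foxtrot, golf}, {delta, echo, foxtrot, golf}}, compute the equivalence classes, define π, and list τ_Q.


X/∼ = {[delta=foxtrot], [echo], [golf]}; |τ_Q| = 3.

Equivalence classes: [delta=foxtrot], [echo], [golf].
Quotient map π: X → X/∼ sends delta ↦ [delta=foxtrot], echo ↦ [echo], foxtrot ↦ [delta=foxtrot], golf ↦ [golf].
For each subset V ⊆ X/∼, compute π^{-1}(V) ⊆ X and check whether π^{-1}(V) ∈ τ. V is open in τ_Q iff π^{-1}(V) ∈ τ.
  V = {}: π^{-1}(V) = ∅ ∈ τ ✓.
  V = {[delta=foxtrot]}: π^{-1}(V) = {delta, foxtrot} ∉ τ ✗.
  V = {[echo]}: π^{-1}(V) = {echo} ∉ τ ✗.
  V = {[delta=foxtrot], [echo]}: π^{-1}(V) = {delta, echo, foxtrot} ∉ τ ✗.
  V = {[golf]}: π^{-1}(V) = {golf} ∉ τ ✗.
  V = {[delta=foxtrot], [golf]}: π^{-1}(V) = {delta, foxtrot, golf} ∈ τ ✓.
  V = {[echo], [golf]}: π^{-1}(V) = {echo, golf} ∉ τ ✗.
  V = {[delta=foxtrot], [echo], [golf]}: π^{-1}(V) = {delta, echo, foxtrot, golf} ∈ τ ✓.
Open sets in the quotient: τ_Q = {{}, {[delta=foxtrot], [golf]}, {[delta=foxtrot], [echo], [golf]}} (3 elements).


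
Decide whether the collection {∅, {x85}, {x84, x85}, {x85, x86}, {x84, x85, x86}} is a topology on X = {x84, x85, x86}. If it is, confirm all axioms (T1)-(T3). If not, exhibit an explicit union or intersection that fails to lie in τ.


τ IS a topology on X.

Axiom (T1): ∅ ∈ τ? Yes; X ∈ τ? Yes.
Axiom (T2/T3): check pairwise unions and intersections of members of τ.
All pairwise intersections and unions checked — each lies in τ. Therefore τ satisfies (T1), (T2), (T3): it IS a topology on X.


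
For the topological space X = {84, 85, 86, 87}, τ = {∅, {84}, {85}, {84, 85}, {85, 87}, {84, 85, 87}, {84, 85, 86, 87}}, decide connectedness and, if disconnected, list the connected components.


(X, τ) is connected.

Find clopen sets (U ∈ τ with X ∖ U ∈ τ):
  U = ∅, X ∖ U = {84, 85, 86, 87} — both open, so U is clopen.
  U = {84, 85, 86, 87}, X ∖ U = ∅ — both open, so U is clopen.
Only trivial clopens (∅ and X) exist, so (X, τ) is connected.
Compute connected components by grouping points that agree on all clopens:
  component: {84, 85, 86, 87}


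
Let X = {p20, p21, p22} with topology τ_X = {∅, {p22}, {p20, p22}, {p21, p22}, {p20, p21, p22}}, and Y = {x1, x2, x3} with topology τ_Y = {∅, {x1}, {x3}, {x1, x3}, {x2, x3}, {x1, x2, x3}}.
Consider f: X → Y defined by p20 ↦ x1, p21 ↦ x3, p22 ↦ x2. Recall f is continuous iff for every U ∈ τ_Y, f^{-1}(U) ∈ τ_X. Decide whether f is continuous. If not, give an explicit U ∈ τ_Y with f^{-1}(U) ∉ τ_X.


f is NOT continuous.

Compute f^{-1}(U) for each U ∈ τ_Y:
  U = ∅: f^{-1}(U) = ∅ ∈ τ_X ✓.
  U = {x1}: f^{-1}(U) = {p20} ∉ τ_X ✗.
  U = {x3}: f^{-1}(U) = {p21} ∉ τ_X ✗.
  U = {x1, x3}: f^{-1}(U) = {p20, p21} ∉ τ_X ✗.
  U = {x2, x3}: f^{-1}(U) = {p21, p22} ∈ τ_X ✓.
  U = {x1, x2, x3}: f^{-1}(U) = {p20, p21, p22} ∈ τ_X ✓.
Found U = {x1} with f^{-1}(U) = {p20} not in τ_X. Therefore f is NOT continuous.


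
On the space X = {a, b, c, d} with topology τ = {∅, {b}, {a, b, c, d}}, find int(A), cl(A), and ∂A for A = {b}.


int(A) = {b}, cl(A) = {a, b, c, d}, ∂A = {a, c, d}.

Closed sets in (X, τ) are complements of opens:
  closed(X, τ) = {∅, {a, c, d}, {a, b, c, d}}.
int(A) = ⋃ {U ∈ τ : U ⊆ A}. Opens contained in A: ∅, {b}.
Taking the union of these: int(A) = {b}.
cl(A) = ⋂ {C closed : A ⊆ C}. Closed sets containing A: {a, b, c, d}.
Intersecting these: cl(A) = {a, b, c, d}.
∂A = cl(A) ∖ int(A) = {a, b, c, d} ∖ {b} = {a, c, d}.


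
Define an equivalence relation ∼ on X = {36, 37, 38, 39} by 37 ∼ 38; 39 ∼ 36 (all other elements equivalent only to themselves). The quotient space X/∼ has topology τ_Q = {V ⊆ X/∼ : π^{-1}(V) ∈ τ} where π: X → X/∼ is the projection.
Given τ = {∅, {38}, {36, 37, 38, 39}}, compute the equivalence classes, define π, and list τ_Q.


X/∼ = {[36=39], [37=38]}; |τ_Q| = 2.

Equivalence classes: [36=39], [37=38].
Quotient map π: X → X/∼ sends 36 ↦ [36=39], 37 ↦ [37=38], 38 ↦ [37=38], 39 ↦ [36=39].
For each subset V ⊆ X/∼, compute π^{-1}(V) ⊆ X and check whether π^{-1}(V) ∈ τ. V is open in τ_Q iff π^{-1}(V) ∈ τ.
  V = {}: π^{-1}(V) = ∅ ∈ τ ✓.
  V = {[36=39]}: π^{-1}(V) = {36, 39} ∉ τ ✗.
  V = {[37=38]}: π^{-1}(V) = {37, 38} ∉ τ ✗.
  V = {[36=39], [37=38]}: π^{-1}(V) = {36, 37, 38, 39} ∈ τ ✓.
Open sets in the quotient: τ_Q = {{}, {[36=39], [37=38]}} (2 elements).


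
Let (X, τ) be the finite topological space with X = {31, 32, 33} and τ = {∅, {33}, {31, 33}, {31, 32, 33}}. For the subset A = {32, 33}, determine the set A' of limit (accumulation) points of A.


A' = {31, 32}

For each x ∈ X, list the open sets U ∈ τ with x ∈ U, then check whether U ∩ (A ∖ {x}) ≠ ∅ for every such U.
  x = 31: opens ∋ x are {31, 33}, {31, 32, 33}; each meets A ∖ {31}, so x IS a limit point.
  x = 32: opens ∋ x are {31, 32, 33}; each meets A ∖ {32}, so x IS a limit point.
  x = 33: open {33} ∋ x has {33} ∩ (A ∖ {33}) = ∅, so x is NOT a limit point.
Collecting: A' = {31, 32}.


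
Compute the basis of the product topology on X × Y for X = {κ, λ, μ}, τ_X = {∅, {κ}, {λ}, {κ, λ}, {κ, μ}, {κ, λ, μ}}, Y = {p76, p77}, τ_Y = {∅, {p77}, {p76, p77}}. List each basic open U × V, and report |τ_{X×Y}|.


Basis B = {∅ × ∅, {κ} × {p77}, {λ} × {p77}, {κ} × {p76, p77}, {κ, λ} × {p77}, {κ, μ} × {p77}, {λ} × {p76, p77}, {κ, λ, μ} × {p77}, {κ, λ} × {p76, p77}, {κ, μ} × {p76, p77}, {κ, λ, μ} × {p76, p77}}; |τ_{X×Y}| = 18.

Enumerate products U × V with U ∈ τ_X, V ∈ τ_Y (deduplicated):
  ∅ × ∅ = {} (∅)
  {κ} × {p77} = {(κ,p77)}
  {λ} × {p77} = {(λ,p77)}
  {κ} × {p76, p77} = {(κ,p76), (κ,p77)}
  {κ, λ} × {p77} = {(κ,p77), (λ,p77)}
  {κ, μ} × {p77} = {(κ,p77), (μ,p77)}
  {λ} × {p76, p77} = {(λ,p76), (λ,p77)}
  {κ, λ, μ} × {p77} = {(κ,p77), (λ,p77), (μ,p77)}
  {κ, λ} × {p76, p77} = {(κ,p76), (κ,p77), (λ,p76), (λ,p77)}
  {κ, μ} × {p76, p77} = {(κ,p76), (κ,p77), (μ,p76), (μ,p77)}
  {κ, λ, μ} × {p76, p77} = {(κ,p76), (κ,p77), (λ,p76), (λ,p77), (μ,p76), (μ,p77)}
These 11 distinct sets form the basis B.
Close under arbitrary unions to get τ_{X×Y}; counting gives |τ_{X×Y}| = 18.


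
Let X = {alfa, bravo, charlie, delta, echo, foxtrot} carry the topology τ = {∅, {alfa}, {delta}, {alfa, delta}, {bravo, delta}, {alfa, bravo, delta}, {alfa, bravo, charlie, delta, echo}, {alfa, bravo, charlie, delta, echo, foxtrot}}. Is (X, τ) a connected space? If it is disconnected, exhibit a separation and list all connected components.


(X, τ) is connected.

Find clopen sets (U ∈ τ with X ∖ U ∈ τ):
  U = ∅, X ∖ U = {alfa, bravo, charlie, delta, echo, foxtrot} — both open, so U is clopen.
  U = {alfa, bravo, charlie, delta, echo, foxtrot}, X ∖ U = ∅ — both open, so U is clopen.
Only trivial clopens (∅ and X) exist, so (X, τ) is connected.
Compute connected components by grouping points that agree on all clopens:
  component: {alfa, bravo, charlie, delta, echo, foxtrot}


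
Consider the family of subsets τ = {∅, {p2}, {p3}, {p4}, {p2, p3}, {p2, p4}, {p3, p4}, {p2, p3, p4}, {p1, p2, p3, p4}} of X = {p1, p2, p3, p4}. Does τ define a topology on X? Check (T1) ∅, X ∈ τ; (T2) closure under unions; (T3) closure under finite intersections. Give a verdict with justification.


τ IS a topology on X.

Axiom (T1): ∅ ∈ τ? Yes; X ∈ τ? Yes.
Axiom (T2/T3): check pairwise unions and intersections of members of τ.
All pairwise intersections and unions checked — each lies in τ. Therefore τ satisfies (T1), (T2), (T3): it IS a topology on X.


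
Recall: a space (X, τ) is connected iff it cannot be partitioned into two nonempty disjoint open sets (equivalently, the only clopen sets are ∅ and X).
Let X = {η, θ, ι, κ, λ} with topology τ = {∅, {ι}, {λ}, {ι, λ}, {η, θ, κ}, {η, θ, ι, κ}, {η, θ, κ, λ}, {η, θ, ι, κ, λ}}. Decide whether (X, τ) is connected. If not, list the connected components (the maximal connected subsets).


(X, τ) is disconnected; components = [{ι}, {λ}, {η, θ, κ}].

Find clopen sets (U ∈ τ with X ∖ U ∈ τ):
  U = ∅, X ∖ U = {η, θ, ι, κ, λ} — both open, so U is clopen.
  U = {ι}, X ∖ U = {η, θ, κ, λ} — both open, so U is clopen.
  U = {λ}, X ∖ U = {η, θ, ι, κ} — both open, so U is clopen.
  U = {ι, λ}, X ∖ U = {η, θ, κ} — both open, so U is clopen.
  U = {η, θ, κ}, X ∖ U = {ι, λ} — both open, so U is clopen.
  U = {η, θ, ι, κ}, X ∖ U = {λ} — both open, so U is clopen.
  U = {η, θ, κ, λ}, X ∖ U = {ι} — both open, so U is clopen.
  U = {η, θ, ι, κ, λ}, X ∖ U = ∅ — both open, so U is clopen.
Nontrivial clopen(s) exist: e.g. {η, θ, κ}. So (X, τ) is disconnected.
Compute connected components by grouping points that agree on all clopens:
  component: {ι}
  component: {λ}
  component: {η, θ, κ}


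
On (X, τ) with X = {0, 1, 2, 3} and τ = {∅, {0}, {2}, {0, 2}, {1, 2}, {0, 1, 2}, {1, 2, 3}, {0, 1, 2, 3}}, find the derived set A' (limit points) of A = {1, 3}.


A' = {3}

For each x ∈ X, list the open sets U ∈ τ with x ∈ U, then check whether U ∩ (A ∖ {x}) ≠ ∅ for every such U.
  x = 0: open {0} ∋ x has {0} ∩ (A ∖ {0}) = ∅, so x is NOT a limit point.
  x = 1: open {1, 2} ∋ x has {1, 2} ∩ (A ∖ {1}) = ∅, so x is NOT a limit point.
  x = 2: open {2} ∋ x has {2} ∩ (A ∖ {2}) = ∅, so x is NOT a limit point.
  x = 3: opens ∋ x are {1, 2, 3}, {0, 1, 2, 3}; each meets A ∖ {3}, so x IS a limit point.
Collecting: A' = {3}.


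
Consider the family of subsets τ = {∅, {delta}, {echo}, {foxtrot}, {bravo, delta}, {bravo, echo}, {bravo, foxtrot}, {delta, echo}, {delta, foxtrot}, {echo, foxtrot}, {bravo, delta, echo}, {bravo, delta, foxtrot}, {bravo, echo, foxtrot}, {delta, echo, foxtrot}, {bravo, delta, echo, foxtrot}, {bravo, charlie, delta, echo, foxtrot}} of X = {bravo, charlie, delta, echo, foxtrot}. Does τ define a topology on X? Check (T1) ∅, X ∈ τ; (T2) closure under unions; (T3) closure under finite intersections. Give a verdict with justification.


τ is NOT a topology on X.

Axiom (T1): ∅ ∈ τ? Yes; X ∈ τ? Yes.
Axiom (T2/T3): check pairwise unions and intersections of members of τ.
Counterexample for (T3): {bravo, delta} ∩ {bravo, echo} = {bravo} ∉ τ. Therefore τ is NOT a topology.


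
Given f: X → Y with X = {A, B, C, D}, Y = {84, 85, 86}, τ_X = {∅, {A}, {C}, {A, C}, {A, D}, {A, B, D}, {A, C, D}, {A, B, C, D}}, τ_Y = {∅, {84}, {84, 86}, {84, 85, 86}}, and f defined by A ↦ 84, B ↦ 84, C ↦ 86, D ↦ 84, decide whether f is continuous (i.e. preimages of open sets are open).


f IS continuous.

Compute f^{-1}(U) for each U ∈ τ_Y:
  U = ∅: f^{-1}(U) = ∅ ∈ τ_X ✓.
  U = {84}: f^{-1}(U) = {A, B, D} ∈ τ_X ✓.
  U = {84, 86}: f^{-1}(U) = {A, B, C, D} ∈ τ_X ✓.
  U = {84, 85, 86}: f^{-1}(U) = {A, B, C, D} ∈ τ_X ✓.
Every preimage lies in τ_X, so f IS continuous.


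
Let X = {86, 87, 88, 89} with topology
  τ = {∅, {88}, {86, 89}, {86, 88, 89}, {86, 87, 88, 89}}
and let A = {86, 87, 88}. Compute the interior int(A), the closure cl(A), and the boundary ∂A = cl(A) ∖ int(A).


int(A) = {88}, cl(A) = {86, 87, 88, 89}, ∂A = {86, 87, 89}.

Closed sets in (X, τ) are complements of opens:
  closed(X, τ) = {∅, {87}, {87, 88}, {86, 87, 89}, {86, 87, 88, 89}}.
int(A) = ⋃ {U ∈ τ : U ⊆ A}. Opens contained in A: ∅, {88}.
Taking the union of these: int(A) = {88}.
cl(A) = ⋂ {C closed : A ⊆ C}. Closed sets containing A: {86, 87, 88, 89}.
Intersecting these: cl(A) = {86, 87, 88, 89}.
∂A = cl(A) ∖ int(A) = {86, 87, 88, 89} ∖ {88} = {86, 87, 89}.


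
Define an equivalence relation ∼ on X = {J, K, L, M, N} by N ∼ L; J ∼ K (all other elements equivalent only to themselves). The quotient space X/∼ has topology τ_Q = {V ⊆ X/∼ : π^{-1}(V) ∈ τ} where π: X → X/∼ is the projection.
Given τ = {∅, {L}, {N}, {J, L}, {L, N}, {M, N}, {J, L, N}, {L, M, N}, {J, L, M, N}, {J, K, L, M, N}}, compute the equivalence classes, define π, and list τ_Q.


X/∼ = {[J=K], [L=N], [M]}; |τ_Q| = 4.

Equivalence classes: [J=K], [L=N], [M].
Quotient map π: X → X/∼ sends J ↦ [J=K], K ↦ [J=K], L ↦ [L=N], M ↦ [M], N ↦ [L=N].
For each subset V ⊆ X/∼, compute π^{-1}(V) ⊆ X and check whether π^{-1}(V) ∈ τ. V is open in τ_Q iff π^{-1}(V) ∈ τ.
  V = {}: π^{-1}(V) = ∅ ∈ τ ✓.
  V = {[J=K]}: π^{-1}(V) = {J, K} ∉ τ ✗.
  V = {[L=N]}: π^{-1}(V) = {L, N} ∈ τ ✓.
  V = {[J=K], [L=N]}: π^{-1}(V) = {J, K, L, N} ∉ τ ✗.
  V = {[M]}: π^{-1}(V) = {M} ∉ τ ✗.
  V = {[J=K], [M]}: π^{-1}(V) = {J, K, M} ∉ τ ✗.
  V = {[L=N], [M]}: π^{-1}(V) = {L, M, N} ∈ τ ✓.
  V = {[J=K], [L=N], [M]}: π^{-1}(V) = {J, K, L, M, N} ∈ τ ✓.
Open sets in the quotient: τ_Q = {{}, {[L=N]}, {[L=N], [M]}, {[J=K], [L=N], [M]}} (4 elements).


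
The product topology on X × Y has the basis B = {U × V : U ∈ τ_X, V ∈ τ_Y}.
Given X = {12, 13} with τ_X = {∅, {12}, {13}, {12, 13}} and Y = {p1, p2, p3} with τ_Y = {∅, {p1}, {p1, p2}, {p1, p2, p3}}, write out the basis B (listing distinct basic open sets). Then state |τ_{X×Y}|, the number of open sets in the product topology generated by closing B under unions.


Basis B = {∅ × ∅, {12} × {p1}, {13} × {p1}, {12} × {p1, p2}, {12, 13} × {p1}, {13} × {p1, p2}, {12} × {p1, p2, p3}, {13} × {p1, p2, p3}, {12, 13} × {p1, p2}, {12, 13} × {p1, p2, p3}}; |τ_{X×Y}| = 16.

Enumerate products U × V with U ∈ τ_X, V ∈ τ_Y (deduplicated):
  ∅ × ∅ = {} (∅)
  {12} × {p1} = {(12,p1)}
  {13} × {p1} = {(13,p1)}
  {12} × {p1, p2} = {(12,p1), (12,p2)}
  {12, 13} × {p1} = {(12,p1), (13,p1)}
  {13} × {p1, p2} = {(13,p1), (13,p2)}
  {12} × {p1, p2, p3} = {(12,p1), (12,p2), (12,p3)}
  {13} × {p1, p2, p3} = {(13,p1), (13,p2), (13,p3)}
  {12, 13} × {p1, p2} = {(12,p1), (12,p2), (13,p1), (13,p2)}
  {12, 13} × {p1, p2, p3} = {(12,p1), (12,p2), (12,p3), (13,p1), (13,p2), (13,p3)}
These 10 distinct sets form the basis B.
Close under arbitrary unions to get τ_{X×Y}; counting gives |τ_{X×Y}| = 16.
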